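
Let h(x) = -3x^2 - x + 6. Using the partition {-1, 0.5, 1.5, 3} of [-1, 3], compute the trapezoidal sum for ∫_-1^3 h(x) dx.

Subinterval widths: 1.5, 1, 1.5.
h(-1) = 4, h(0.5) = 4.75, h(1.5) = -2.25, h(3) = -24.
On each subinterval the trapezoid contributes (Δx_i/2)·[h(x_{i-1}) + h(x_i)].
Sum = -11.875.

-11.875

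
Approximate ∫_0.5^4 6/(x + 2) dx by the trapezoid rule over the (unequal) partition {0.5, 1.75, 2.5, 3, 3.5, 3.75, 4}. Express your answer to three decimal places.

5.328

Subinterval widths: 1.25, 0.75, 0.5, 0.5, 0.25, 0.25.
f(0.5) = 2.4, f(1.75) = 1.6, f(2.5) = 4/3, f(3) = 1.2, f(3.5) = 12/11, f(3.75) = 24/23, f(4) = 1.
On each subinterval the trapezoid contributes (Δx_i/2)·[f(x_{i-1}) + f(x_i)].
Sum ≈ 5.328.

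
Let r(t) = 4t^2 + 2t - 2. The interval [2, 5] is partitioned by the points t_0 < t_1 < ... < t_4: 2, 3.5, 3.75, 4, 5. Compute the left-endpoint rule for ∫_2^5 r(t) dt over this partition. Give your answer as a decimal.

125.9375

Subinterval widths: 1.5, 0.25, 0.25, 1.
Left endpoints: 2, 3.5, 3.75, 4.
r(2) = 18, r(3.5) = 54, r(3.75) = 61.75, r(4) = 70.
Sum = Σ Δt_i · r(t_i).
Sum = 125.9375.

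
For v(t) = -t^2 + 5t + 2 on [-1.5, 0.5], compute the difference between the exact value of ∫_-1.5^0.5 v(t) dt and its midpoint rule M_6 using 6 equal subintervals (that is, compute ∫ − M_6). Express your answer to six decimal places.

-0.018519

Exact integral: ∫_-1.5^0.5 v(t) dt ≈ -2.16666667.
M_6 ≈ -2.14814815.
Error ≈ -2.16666667 − (-2.14814815) ≈ -0.018519.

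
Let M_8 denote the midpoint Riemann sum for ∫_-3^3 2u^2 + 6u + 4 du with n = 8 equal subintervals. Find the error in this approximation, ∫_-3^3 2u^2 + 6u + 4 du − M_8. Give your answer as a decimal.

Exact integral: ∫_-3^3 f(u) du = 60.
M_8 = 59.4375.
Error = 60 − 59.4375 = 0.5625.

0.5625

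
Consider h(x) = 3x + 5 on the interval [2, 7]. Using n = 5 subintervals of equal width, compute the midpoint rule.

Δx = (7 − 2)/5 = 1.
Midpoints: 2.5, 3.5, 4.5, 5.5, 6.5.
h(2.5) = 12.5, h(3.5) = 15.5, h(4.5) = 18.5, h(5.5) = 21.5, h(6.5) = 24.5.
Sum = Δx · [h(2.5) + h(3.5) + h(4.5) + h(5.5) + h(6.5)].
Sum = 92.5.

92.5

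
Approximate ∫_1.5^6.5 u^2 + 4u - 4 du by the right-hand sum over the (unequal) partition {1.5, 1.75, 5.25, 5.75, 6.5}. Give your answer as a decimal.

231.703125

Subinterval widths: 0.25, 3.5, 0.5, 0.75.
Right endpoints: 1.75, 5.25, 5.75, 6.5.
f(1.75) = 6.0625, f(5.25) = 44.5625, f(5.75) = 52.0625, f(6.5) = 64.25.
Sum = Σ Δu_i · f(u_i).
Sum = 231.703125.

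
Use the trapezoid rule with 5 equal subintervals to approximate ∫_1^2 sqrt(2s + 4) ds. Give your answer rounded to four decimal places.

2.6433

Δs = (2 − 1)/5 = 0.2.
f(1) ≈ 2.4495, f(1.2) ≈ 2.5298, f(1.4) ≈ 2.6077, f(1.6) ≈ 2.6833, f(1.8) ≈ 2.7568, f(2) ≈ 2.8284.
T_5 = (Δs/2)·[f(s_0) + 2f(s_1) + ... + 2f(s_{4}) + f(s_5)].
Sum ≈ 2.6433.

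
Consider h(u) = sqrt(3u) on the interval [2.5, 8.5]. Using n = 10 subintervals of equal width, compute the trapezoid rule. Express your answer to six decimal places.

Δu = (8.5 − 2.5)/10 = 0.6.
h(2.5) ≈ 2.738613, h(3.1) ≈ 3.049590, h(3.7) ≈ 3.331666, h(4.3) ≈ 3.591657, h(4.9) ≈ 3.834058, h(5.5) ≈ 4.062019, h(6.1) ≈ 4.277850, h(6.7) ≈ 4.483302, h(7.3) ≈ 4.679744, h(7.9) ≈ 4.868265, h(8.5) ≈ 5.049752.
T_10 = (Δu/2)·[h(u_0) + 2h(u_1) + ... + 2h(u_{9}) + h(u_10)].
Sum ≈ 24.043400.

24.043400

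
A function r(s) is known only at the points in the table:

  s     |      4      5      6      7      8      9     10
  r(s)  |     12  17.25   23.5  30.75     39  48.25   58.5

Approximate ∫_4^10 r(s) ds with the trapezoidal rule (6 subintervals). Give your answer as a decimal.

Δs = 1.
T_6 = (1/2)·[12 + 2·17.25 + 2·23.5 + 2·30.75 + 2·39 + 2·48.25 + 58.5] = 194.

194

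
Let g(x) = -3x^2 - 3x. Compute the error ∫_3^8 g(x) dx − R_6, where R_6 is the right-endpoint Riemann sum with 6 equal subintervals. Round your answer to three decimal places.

76.736

Exact integral: ∫_3^8 g(x) dx = -567.5.
R_6 ≈ -644.23611.
Error ≈ -567.5 − (-644.23611) ≈ 76.736.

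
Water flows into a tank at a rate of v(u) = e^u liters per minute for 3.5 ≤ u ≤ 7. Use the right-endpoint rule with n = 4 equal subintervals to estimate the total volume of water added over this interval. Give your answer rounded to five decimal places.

Δu = (7 − 3.5)/4 = 0.875.
Right endpoints: 4.375, 5.25, 6.125, 7.
v(4.375) ≈ 79.43984, v(5.25) ≈ 190.56627, v(6.125) ≈ 457.14471, v(7) ≈ 1096.63316.
Sum = Δu · [v(4.375) + v(5.25) + v(6.125) + v(7)].
Sum ≈ 1595.81098.

1595.81098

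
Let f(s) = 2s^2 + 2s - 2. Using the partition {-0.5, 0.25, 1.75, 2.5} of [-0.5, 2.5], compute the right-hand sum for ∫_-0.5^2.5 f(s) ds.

22.03125

Subinterval widths: 0.75, 1.5, 0.75.
Right endpoints: 0.25, 1.75, 2.5.
f(0.25) = -1.375, f(1.75) = 7.625, f(2.5) = 15.5.
Sum = Σ Δs_i · f(s_i).
Sum = 22.03125.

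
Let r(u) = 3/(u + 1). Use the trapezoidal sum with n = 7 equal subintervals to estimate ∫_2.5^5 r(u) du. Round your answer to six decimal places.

Δu = (5 − 2.5)/7 = 5/14.
r(2.5) = 6/7, r(20/7) = 7/9, r(45/14) = 42/59, r(25/7) = 0.65625, r(55/14) = 14/23, r(30/7) = 21/37, r(65/14) = 42/79, r(5) = 0.5.
T_7 = (Δu/2)·[r(u_0) + 2r(u_1) + ... + 2r(u_{6}) + r(u_7)].
Sum ≈ 1.618704.

1.618704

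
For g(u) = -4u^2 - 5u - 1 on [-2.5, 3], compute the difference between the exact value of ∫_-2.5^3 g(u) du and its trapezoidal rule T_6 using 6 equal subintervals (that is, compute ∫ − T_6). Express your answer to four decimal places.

3.0810

Exact integral: ∫_-2.5^3 g(u) du ≈ -69.208333.
T_6 ≈ -72.289352.
Error ≈ -69.208333 − (-72.289352) ≈ 3.0810.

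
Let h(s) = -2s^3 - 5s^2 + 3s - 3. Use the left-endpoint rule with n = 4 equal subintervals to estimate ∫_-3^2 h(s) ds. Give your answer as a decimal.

Δs = (2 − (-3))/4 = 1.25.
Left endpoints: -3, -1.75, -0.5, 0.75.
h(-3) = -3, h(-1.75) = -12.84375, h(-0.5) = -5.5, h(0.75) = -4.40625.
Sum = Δs · [h(-3) + h(-1.75) + h(-0.5) + h(0.75)].
Sum = -32.1875.

-32.1875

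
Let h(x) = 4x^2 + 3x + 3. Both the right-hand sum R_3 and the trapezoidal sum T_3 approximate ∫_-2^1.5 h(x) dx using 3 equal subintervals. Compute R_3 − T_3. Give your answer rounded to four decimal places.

2.0417

R_3 ≈ 28.259259.
T_3 ≈ 26.217593.
R_3 − T_3 ≈ 2.0417.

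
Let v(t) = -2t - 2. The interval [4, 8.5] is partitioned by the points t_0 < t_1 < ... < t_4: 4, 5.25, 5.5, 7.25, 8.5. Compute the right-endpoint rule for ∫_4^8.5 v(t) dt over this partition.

Subinterval widths: 1.25, 0.25, 1.75, 1.25.
Right endpoints: 5.25, 5.5, 7.25, 8.5.
v(5.25) = -12.5, v(5.5) = -13, v(7.25) = -16.5, v(8.5) = -19.
Sum = Σ Δt_i · v(t_i).
Sum = -71.5.

-71.5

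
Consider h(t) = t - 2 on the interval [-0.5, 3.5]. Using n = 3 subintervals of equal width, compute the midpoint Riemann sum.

-2

Δt = (3.5 − (-0.5))/3 = 4/3.
Midpoints: 1/6, 1.5, 17/6.
h(1/6) = -11/6, h(1.5) = -0.5, h(17/6) = 5/6.
Sum = Δt · [h(1/6) + h(1.5) + h(17/6)].
Sum = -2.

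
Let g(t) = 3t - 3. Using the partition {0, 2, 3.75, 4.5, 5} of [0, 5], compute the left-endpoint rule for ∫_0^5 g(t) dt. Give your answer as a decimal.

Subinterval widths: 2, 1.75, 0.75, 0.5.
Left endpoints: 0, 2, 3.75, 4.5.
g(0) = -3, g(2) = 3, g(3.75) = 8.25, g(4.5) = 10.5.
Sum = Σ Δt_i · g(t_i).
Sum = 10.6875.

10.6875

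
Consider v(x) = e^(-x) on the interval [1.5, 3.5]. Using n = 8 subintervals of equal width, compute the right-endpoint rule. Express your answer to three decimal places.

Δx = (3.5 − 1.5)/8 = 0.25.
Right endpoints: 1.75, 2, 2.25, 2.5, 2.75, 3, 3.25, 3.5.
v(1.75) ≈ 0.174, v(2) ≈ 0.135, v(2.25) ≈ 0.105, v(2.5) ≈ 0.082, v(2.75) ≈ 0.064, v(3) ≈ 0.050, v(3.25) ≈ 0.039, v(3.5) ≈ 0.030.
Sum = Δx · [v(1.75) + v(2) + v(2.25) + ...].
Sum ≈ 0.170.

0.170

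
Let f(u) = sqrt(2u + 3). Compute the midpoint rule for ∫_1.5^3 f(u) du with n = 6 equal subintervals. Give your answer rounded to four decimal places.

4.1012

Δu = (3 − 1.5)/6 = 0.25.
Midpoints: 1.625, 1.875, 2.125, 2.375, 2.625, 2.875.
f(1.625) ≈ 2.5000, f(1.875) ≈ 2.5981, f(2.125) ≈ 2.6926, f(2.375) ≈ 2.7839, f(2.625) ≈ 2.8723, f(2.875) ≈ 2.9580.
Sum = Δu · [f(1.625) + f(1.875) + f(2.125) + ...].
Sum ≈ 4.1012.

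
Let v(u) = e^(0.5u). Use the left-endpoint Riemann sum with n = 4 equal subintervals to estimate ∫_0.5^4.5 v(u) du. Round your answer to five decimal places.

12.64597

Δu = (4.5 − 0.5)/4 = 1.
Left endpoints: 0.5, 1.5, 2.5, 3.5.
v(0.5) ≈ 1.28403, v(1.5) ≈ 2.11700, v(2.5) ≈ 3.49034, v(3.5) ≈ 5.75460.
Sum = Δu · [v(0.5) + v(1.5) + v(2.5) + v(3.5)].
Sum ≈ 12.64597.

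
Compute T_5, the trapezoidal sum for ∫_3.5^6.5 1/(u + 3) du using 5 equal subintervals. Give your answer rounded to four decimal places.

Δu = (6.5 − 3.5)/5 = 0.6.
f(3.5) = 2/13, f(4.1) = 10/71, f(4.7) = 10/77, f(5.3) = 10/83, f(5.9) = 10/89, f(6.5) = 2/19.
T_5 = (Δu/2)·[f(u_0) + 2f(u_1) + ... + 2f(u_{4}) + f(u_5)].
Sum ≈ 0.3799.

0.3799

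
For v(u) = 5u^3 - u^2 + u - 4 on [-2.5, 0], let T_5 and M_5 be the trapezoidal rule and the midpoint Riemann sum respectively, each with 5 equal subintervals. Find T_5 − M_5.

T_5 = -69.21875.
M_5 = -66.1328125.
T_5 − M_5 = -3.0859375.

-3.0859375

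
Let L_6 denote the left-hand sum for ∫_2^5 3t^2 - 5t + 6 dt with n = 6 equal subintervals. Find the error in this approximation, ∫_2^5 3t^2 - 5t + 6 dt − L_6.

11.625

Exact integral: ∫_2^5 f(t) dt = 82.5.
L_6 = 70.875.
Error = 82.5 − 70.875 = 11.625.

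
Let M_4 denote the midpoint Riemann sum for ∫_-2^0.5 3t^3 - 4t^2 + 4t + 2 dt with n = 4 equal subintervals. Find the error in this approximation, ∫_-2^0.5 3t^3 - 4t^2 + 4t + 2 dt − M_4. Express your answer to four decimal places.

Exact integral: ∫_-2^0.5 f(t) dt ≈ -25.286458.
M_4 ≈ -24.411621.
Error ≈ -25.286458 − (-24.411621) ≈ -0.8748.

-0.8748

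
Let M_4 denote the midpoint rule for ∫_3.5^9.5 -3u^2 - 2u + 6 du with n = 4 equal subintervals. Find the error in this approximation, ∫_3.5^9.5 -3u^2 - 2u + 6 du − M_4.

-3.375

Exact integral: ∫_3.5^9.5 f(u) du = -856.5.
M_4 = -853.125.
Error = -856.5 − (-853.125) = -3.375.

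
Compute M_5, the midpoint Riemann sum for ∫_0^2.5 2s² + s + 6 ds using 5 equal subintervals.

Δs = (2.5 − 0)/5 = 0.5.
Midpoints: 0.25, 0.75, 1.25, 1.75, 2.25.
f(0.25) = 6.375, f(0.75) = 7.875, f(1.25) = 10.375, f(1.75) = 13.875, f(2.25) = 18.375.
Sum = Δs · [f(0.25) + f(0.75) + f(1.25) + f(1.75) + f(2.25)].
Sum = 28.4375.

28.4375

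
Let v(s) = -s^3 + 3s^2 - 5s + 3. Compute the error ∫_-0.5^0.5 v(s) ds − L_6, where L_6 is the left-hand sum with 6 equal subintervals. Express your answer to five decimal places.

Exact integral: ∫_-0.5^0.5 v(s) ds = 3.25.
L_6 ≈ 3.7013889.
Error ≈ 3.25 − 3.7013889 ≈ -0.45139.

-0.45139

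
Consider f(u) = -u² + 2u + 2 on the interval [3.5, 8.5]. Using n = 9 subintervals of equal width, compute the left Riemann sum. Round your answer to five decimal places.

Δu = (8.5 − 3.5)/9 = 5/9.
Left endpoints: 3.5, 73/18, 83/18, 31/6, 103/18, 113/18, 41/6, 133/18, 143/18.
f(3.5) = -3.25, f(73/18) = -2053/324, f(83/18) = -3253/324, f(31/6) = -517/36, f(103/18) = -6253/324, f(113/18) = -8053/324, f(41/6) = -1117/36, f(133/18) = -12253/324, f(143/18) = -14653/324.
Sum = Δu · [f(3.5) + f(73/18) + f(83/18) + ...].
Sum ≈ -106.78498.

-106.78498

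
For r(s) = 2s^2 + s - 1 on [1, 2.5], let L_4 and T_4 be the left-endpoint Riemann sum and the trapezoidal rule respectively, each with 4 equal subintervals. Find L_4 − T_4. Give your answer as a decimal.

-2.25

L_4 = 8.6953125.
T_4 = 10.9453125.
L_4 − T_4 = -2.25.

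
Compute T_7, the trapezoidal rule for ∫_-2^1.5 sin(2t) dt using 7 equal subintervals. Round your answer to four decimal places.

0.1539

Δt = (1.5 − (-2))/7 = 0.5.
f(-2) ≈ 0.7568, f(-1.5) ≈ -0.1411, f(-1) ≈ -0.9093, f(-0.5) ≈ -0.8415, f(0) ≈ 0.0000, f(0.5) ≈ 0.8415, f(1) ≈ 0.9093, f(1.5) ≈ 0.1411.
T_7 = (Δt/2)·[f(t_0) + 2f(t_1) + ... + 2f(t_{6}) + f(t_7)].
Sum ≈ 0.1539.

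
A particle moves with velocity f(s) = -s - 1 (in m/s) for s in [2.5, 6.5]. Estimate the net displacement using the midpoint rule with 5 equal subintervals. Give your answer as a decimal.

Δs = (6.5 − 2.5)/5 = 0.8.
Midpoints: 2.9, 3.7, 4.5, 5.3, 6.1.
f(2.9) = -3.9, f(3.7) = -4.7, f(4.5) = -5.5, f(5.3) = -6.3, f(6.1) = -7.1.
Sum = Δs · [f(2.9) + f(3.7) + f(4.5) + f(5.3) + f(6.1)].
Sum = -22.

-22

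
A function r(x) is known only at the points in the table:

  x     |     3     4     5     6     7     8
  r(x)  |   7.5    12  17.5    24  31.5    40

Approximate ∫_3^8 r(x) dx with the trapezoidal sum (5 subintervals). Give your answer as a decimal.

108.75

Δx = 1.
T_5 = (1/2)·[7.5 + 2·12 + 2·17.5 + 2·24 + 2·31.5 + 40] = 108.75.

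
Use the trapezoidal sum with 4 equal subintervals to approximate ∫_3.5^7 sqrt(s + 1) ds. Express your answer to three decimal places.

8.717

Δs = (7 − 3.5)/4 = 0.875.
f(3.5) ≈ 2.121, f(4.375) ≈ 2.318, f(5.25) ≈ 2.500, f(6.125) ≈ 2.669, f(7) ≈ 2.828.
T_4 = (Δs/2)·[f(s_0) + 2f(s_1) + 2f(s_2) + 2f(s_3) + f(s_4)].
Sum ≈ 8.717.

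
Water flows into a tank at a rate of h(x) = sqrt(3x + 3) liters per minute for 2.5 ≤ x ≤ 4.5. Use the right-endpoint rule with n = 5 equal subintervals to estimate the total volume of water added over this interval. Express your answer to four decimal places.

Δx = (4.5 − 2.5)/5 = 0.4.
Right endpoints: 2.9, 3.3, 3.7, 4.1, 4.5.
h(2.9) ≈ 3.4205, h(3.3) ≈ 3.5917, h(3.7) ≈ 3.7550, h(4.1) ≈ 3.9115, h(4.5) ≈ 4.0620.
Sum = Δx · [h(2.9) + h(3.3) + h(3.7) + h(4.1) + h(4.5)].
Sum ≈ 7.4963.

7.4963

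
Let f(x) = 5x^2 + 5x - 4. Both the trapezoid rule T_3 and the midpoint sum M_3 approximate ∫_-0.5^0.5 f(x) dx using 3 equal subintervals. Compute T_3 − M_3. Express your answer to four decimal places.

0.1389

T_3 ≈ -3.490741.
M_3 ≈ -3.629630.
T_3 − M_3 ≈ 0.1389.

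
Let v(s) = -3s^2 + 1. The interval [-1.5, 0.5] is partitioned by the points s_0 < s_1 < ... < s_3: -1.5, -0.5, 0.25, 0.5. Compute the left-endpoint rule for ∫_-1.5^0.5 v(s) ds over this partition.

-5.359375

Subinterval widths: 1, 0.75, 0.25.
Left endpoints: -1.5, -0.5, 0.25.
v(-1.5) = -5.75, v(-0.5) = 0.25, v(0.25) = 0.8125.
Sum = Σ Δs_i · v(s_i).
Sum = -5.359375.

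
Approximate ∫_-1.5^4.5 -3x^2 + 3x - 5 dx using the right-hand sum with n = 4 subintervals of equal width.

-131.25

Δx = (4.5 − (-1.5))/4 = 1.5.
Right endpoints: 0, 1.5, 3, 4.5.
f(0) = -5, f(1.5) = -7.25, f(3) = -23, f(4.5) = -52.25.
Sum = Δx · [f(0) + f(1.5) + f(3) + f(4.5)].
Sum = -131.25.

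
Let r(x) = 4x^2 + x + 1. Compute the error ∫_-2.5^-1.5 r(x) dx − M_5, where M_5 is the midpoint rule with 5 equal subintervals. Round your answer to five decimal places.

Exact integral: ∫_-2.5^-1.5 r(x) dx ≈ 15.3333333.
M_5 = 15.32.
Error ≈ 15.3333333 − 15.32 ≈ 0.01333.

0.01333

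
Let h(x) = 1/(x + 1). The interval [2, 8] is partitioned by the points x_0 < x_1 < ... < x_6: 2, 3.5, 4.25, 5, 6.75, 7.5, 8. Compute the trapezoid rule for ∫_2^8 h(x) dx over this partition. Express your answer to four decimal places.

1.1138

Subinterval widths: 1.5, 0.75, 0.75, 1.75, 0.75, 0.5.
h(2) = 1/3, h(3.5) = 2/9, h(4.25) = 4/21, h(5) = 1/6, h(6.75) = 4/31, h(7.5) = 2/17, h(8) = 1/9.
On each subinterval the trapezoid contributes (Δx_i/2)·[h(x_{i-1}) + h(x_i)].
Sum ≈ 1.1138.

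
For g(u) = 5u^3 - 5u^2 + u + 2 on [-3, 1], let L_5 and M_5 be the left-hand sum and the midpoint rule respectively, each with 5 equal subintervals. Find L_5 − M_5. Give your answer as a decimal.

L_5 = -224.8.
M_5 = -138.4.
L_5 − M_5 = -86.4.

-86.4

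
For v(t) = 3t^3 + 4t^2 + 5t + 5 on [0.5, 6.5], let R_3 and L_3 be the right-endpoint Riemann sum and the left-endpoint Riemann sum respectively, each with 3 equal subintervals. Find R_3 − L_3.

R_3 = 3003.25.
L_3 = 960.25.
R_3 − L_3 = 2043.

2043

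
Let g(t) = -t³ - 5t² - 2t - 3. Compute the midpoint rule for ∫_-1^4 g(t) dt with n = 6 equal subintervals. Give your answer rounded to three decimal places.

-199.334

Δt = (4 − (-1))/6 = 5/6.
Midpoints: -7/12, 0.25, 13/12, 23/12, 2.75, 43/12.
g(-7/12) = -5765/1728, g(0.25) = -3.828125, g(13/12) = -21265/1728, g(23/12) = -55715/1728, g(2.75) = -67.109375, g(43/12) = -208015/1728.
Sum = Δt · [g(-7/12) + g(0.25) + g(13/12) + ...].
Sum ≈ -199.334.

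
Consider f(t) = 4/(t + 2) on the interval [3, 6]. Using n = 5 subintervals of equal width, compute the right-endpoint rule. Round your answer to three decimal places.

1.793

Δt = (6 − 3)/5 = 0.6.
Right endpoints: 3.6, 4.2, 4.8, 5.4, 6.
f(3.6) = 5/7, f(4.2) = 20/31, f(4.8) = 10/17, f(5.4) = 20/37, f(6) = 0.5.
Sum = Δt · [f(3.6) + f(4.2) + f(4.8) + f(5.4) + f(6)].
Sum ≈ 1.793.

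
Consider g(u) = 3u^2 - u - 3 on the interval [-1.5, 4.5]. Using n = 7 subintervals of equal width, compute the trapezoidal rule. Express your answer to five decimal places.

69.70408

Δu = (4.5 − (-1.5))/7 = 6/7.
g(-1.5) = 5.25, g(-9/14) = -219/196, g(3/14) = -603/196, g(15/14) = -123/196, g(27/14) = 1221/196, g(39/14) = 3429/196, g(51/14) = 6501/196, g(4.5) = 53.25.
T_7 = (Δu/2)·[g(u_0) + 2g(u_1) + ... + 2g(u_{6}) + g(u_7)].
Sum ≈ 69.70408.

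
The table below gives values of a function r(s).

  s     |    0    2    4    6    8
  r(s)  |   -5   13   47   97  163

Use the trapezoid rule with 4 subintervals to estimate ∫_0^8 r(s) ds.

Δs = 2.
T_4 = (2/2)·[(-5) + 2·13 + 2·47 + 2·97 + 163] = 472.

472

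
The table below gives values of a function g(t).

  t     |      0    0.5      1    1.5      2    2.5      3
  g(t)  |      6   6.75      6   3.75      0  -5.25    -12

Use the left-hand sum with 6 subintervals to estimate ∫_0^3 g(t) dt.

8.625

Δt = 0.5.
Sum = 0.5·[6 + 6.75 + 6 + 3.75 + 0 + (-5.25)] = 8.625.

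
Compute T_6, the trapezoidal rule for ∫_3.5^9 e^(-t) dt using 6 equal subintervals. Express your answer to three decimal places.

0.032

Δt = (9 − 3.5)/6 = 11/12.
f(3.5) ≈ 0.030, f(53/12) ≈ 0.012, f(16/3) ≈ 0.005, f(6.25) ≈ 0.002, f(43/6) ≈ 0.001, f(97/12) ≈ 0.000, f(9) ≈ 0.000.
T_6 = (Δt/2)·[f(t_0) + 2f(t_1) + ... + 2f(t_{5}) + f(t_6)].
Sum ≈ 0.032.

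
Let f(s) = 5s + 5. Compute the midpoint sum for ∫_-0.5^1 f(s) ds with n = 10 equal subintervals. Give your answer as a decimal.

Δs = (1 − (-0.5))/10 = 0.15.
Midpoints: -0.425, -0.275, -0.125, 0.025, 0.175, 0.325, 0.475, 0.625, 0.775, 0.925.
f(-0.425) = 2.875, f(-0.275) = 3.625, f(-0.125) = 4.375, f(0.025) = 5.125, f(0.175) = 5.875, f(0.325) = 6.625, f(0.475) = 7.375, f(0.625) = 8.125, f(0.775) = 8.875, f(0.925) = 9.625.
Sum = Δs · [f(-0.425) + f(-0.275) + f(-0.125) + ...].
Sum = 9.375.

9.375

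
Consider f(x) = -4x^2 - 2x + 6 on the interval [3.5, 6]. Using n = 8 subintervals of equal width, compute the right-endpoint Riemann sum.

Δx = (6 − 3.5)/8 = 0.3125.
Right endpoints: 3.8125, 4.125, 4.4375, 4.75, 5.0625, 5.375, 5.6875, 6.
f(3.8125) = -59.765625, f(4.125) = -70.3125, f(4.4375) = -81.640625, f(4.75) = -93.75, f(5.0625) = -106.640625, f(5.375) = -120.3125, f(5.6875) = -134.765625, f(6) = -150.
Sum = Δx · [f(3.8125) + f(4.125) + f(4.4375) + ...].
Sum = -255.37109375.

-255.37109375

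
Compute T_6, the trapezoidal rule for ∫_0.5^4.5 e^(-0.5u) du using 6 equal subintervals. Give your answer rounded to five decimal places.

1.35925

Δu = (4.5 − 0.5)/6 = 2/3.
f(0.5) ≈ 0.77880, f(7/6) ≈ 0.55804, f(11/6) ≈ 0.39985, f(2.5) ≈ 0.28650, f(19/6) ≈ 0.20529, f(23/6) ≈ 0.14710, f(4.5) ≈ 0.10540.
T_6 = (Δu/2)·[f(u_0) + 2f(u_1) + ... + 2f(u_{5}) + f(u_6)].
Sum ≈ 1.35925.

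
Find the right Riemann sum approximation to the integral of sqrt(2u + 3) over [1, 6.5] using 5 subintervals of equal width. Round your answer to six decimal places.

18.556930

Δu = (6.5 − 1)/5 = 1.1.
Right endpoints: 2.1, 3.2, 4.3, 5.4, 6.5.
f(2.1) ≈ 2.683282, f(3.2) ≈ 3.065942, f(4.3) ≈ 3.405877, f(5.4) ≈ 3.714835, f(6.5) ≈ 4.000000.
Sum = Δu · [f(2.1) + f(3.2) + f(4.3) + f(5.4) + f(6.5)].
Sum ≈ 18.556930.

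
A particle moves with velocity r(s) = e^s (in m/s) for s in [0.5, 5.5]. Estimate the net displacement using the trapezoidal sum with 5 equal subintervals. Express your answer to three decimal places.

Δs = (5.5 − 0.5)/5 = 1.
r(0.5) ≈ 1.649, r(1.5) ≈ 4.482, r(2.5) ≈ 12.182, r(3.5) ≈ 33.115, r(4.5) ≈ 90.017, r(5.5) ≈ 244.692.
T_5 = (Δs/2)·[r(s_0) + 2r(s_1) + ... + 2r(s_{4}) + r(s_5)].
Sum ≈ 262.967.

262.967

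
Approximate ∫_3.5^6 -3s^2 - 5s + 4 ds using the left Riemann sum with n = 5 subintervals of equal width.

Δs = (6 − 3.5)/5 = 0.5.
Left endpoints: 3.5, 4, 4.5, 5, 5.5.
f(3.5) = -50.25, f(4) = -64, f(4.5) = -79.25, f(5) = -96, f(5.5) = -114.25.
Sum = Δs · [f(3.5) + f(4) + f(4.5) + f(5) + f(5.5)].
Sum = -201.875.

-201.875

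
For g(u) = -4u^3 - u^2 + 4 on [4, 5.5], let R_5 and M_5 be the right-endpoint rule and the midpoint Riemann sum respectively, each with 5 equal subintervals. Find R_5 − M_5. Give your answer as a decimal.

-65.52

R_5 = -752.055.
M_5 = -686.535.
R_5 − M_5 = -65.52.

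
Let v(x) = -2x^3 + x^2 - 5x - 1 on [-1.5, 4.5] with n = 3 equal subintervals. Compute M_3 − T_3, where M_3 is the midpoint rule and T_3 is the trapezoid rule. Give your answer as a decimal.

48

M_3 = -206.
T_3 = -254.
M_3 − T_3 = 48.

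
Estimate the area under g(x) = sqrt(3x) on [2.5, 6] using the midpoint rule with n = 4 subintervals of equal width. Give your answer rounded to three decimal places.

Δx = (6 − 2.5)/4 = 0.875.
Midpoints: 2.9375, 3.8125, 4.6875, 5.5625.
g(2.9375) ≈ 2.969, g(3.8125) ≈ 3.382, g(4.6875) ≈ 3.750, g(5.5625) ≈ 4.085.
Sum = Δx · [g(2.9375) + g(3.8125) + g(4.6875) + g(5.5625)].
Sum ≈ 12.412.

12.412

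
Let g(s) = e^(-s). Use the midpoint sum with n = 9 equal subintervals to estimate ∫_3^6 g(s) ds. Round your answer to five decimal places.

0.04709

Δs = (6 − 3)/9 = 1/3.
Midpoints: 19/6, 3.5, 23/6, 25/6, 4.5, 29/6, 31/6, 5.5, 35/6.
g(19/6) ≈ 0.04214, g(3.5) ≈ 0.03020, g(23/6) ≈ 0.02164, g(25/6) ≈ 0.01550, g(4.5) ≈ 0.01111, g(29/6) ≈ 0.00796, g(31/6) ≈ 0.00570, g(5.5) ≈ 0.00409, g(35/6) ≈ 0.00293.
Sum = Δs · [g(19/6) + g(3.5) + g(23/6) + ...].
Sum ≈ 0.04709.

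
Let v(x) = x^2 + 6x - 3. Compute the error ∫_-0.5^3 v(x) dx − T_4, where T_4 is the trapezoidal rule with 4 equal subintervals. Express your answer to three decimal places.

Exact integral: ∫_-0.5^3 v(x) dx ≈ 24.79167.
T_4 = 25.23828125.
Error ≈ 24.79167 − 25.23828125 ≈ -0.447.

-0.447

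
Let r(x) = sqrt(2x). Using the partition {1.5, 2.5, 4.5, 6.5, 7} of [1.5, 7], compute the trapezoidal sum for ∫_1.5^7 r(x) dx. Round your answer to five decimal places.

15.66248

Subinterval widths: 1, 2, 2, 0.5.
r(1.5) ≈ 1.73205, r(2.5) ≈ 2.23607, r(4.5) ≈ 3.00000, r(6.5) ≈ 3.60555, r(7) ≈ 3.74166.
On each subinterval the trapezoid contributes (Δx_i/2)·[r(x_{i-1}) + r(x_i)].
Sum ≈ 15.66248.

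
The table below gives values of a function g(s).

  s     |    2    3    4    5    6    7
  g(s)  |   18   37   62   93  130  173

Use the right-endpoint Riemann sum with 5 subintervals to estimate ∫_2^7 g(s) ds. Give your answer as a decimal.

Δs = 1.
Sum = 1·[37 + 62 + 93 + 130 + 173] = 495.

495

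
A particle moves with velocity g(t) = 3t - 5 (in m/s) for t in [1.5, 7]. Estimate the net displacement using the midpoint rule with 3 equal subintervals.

Δt = (7 − 1.5)/3 = 11/6.
Midpoints: 29/12, 4.25, 73/12.
g(29/12) = 2.25, g(4.25) = 7.75, g(73/12) = 13.25.
Sum = Δt · [g(29/12) + g(4.25) + g(73/12)].
Sum = 42.625.

42.625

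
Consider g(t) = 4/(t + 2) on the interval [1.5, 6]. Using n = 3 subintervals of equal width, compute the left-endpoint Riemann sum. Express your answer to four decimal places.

3.8374

Δt = (6 − 1.5)/3 = 1.5.
Left endpoints: 1.5, 3, 4.5.
g(1.5) = 8/7, g(3) = 0.8, g(4.5) = 8/13.
Sum = Δt · [g(1.5) + g(3) + g(4.5)].
Sum ≈ 3.8374.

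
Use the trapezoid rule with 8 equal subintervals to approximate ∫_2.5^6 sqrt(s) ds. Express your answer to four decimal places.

7.1609

Δs = (6 − 2.5)/8 = 0.4375.
f(2.5) ≈ 1.5811, f(2.9375) ≈ 1.7139, f(3.375) ≈ 1.8371, f(3.8125) ≈ 1.9526, f(4.25) ≈ 2.0616, f(4.6875) ≈ 2.1651, f(5.125) ≈ 2.2638, f(5.5625) ≈ 2.3585, f(6) ≈ 2.4495.
T_8 = (Δs/2)·[f(s_0) + 2f(s_1) + ... + 2f(s_{7}) + f(s_8)].
Sum ≈ 7.1609.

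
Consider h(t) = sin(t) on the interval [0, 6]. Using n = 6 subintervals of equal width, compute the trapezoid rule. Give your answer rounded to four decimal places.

Δt = (6 − 0)/6 = 1.
h(0) ≈ 0.0000, h(1) ≈ 0.8415, h(2) ≈ 0.9093, h(3) ≈ 0.1411, h(4) ≈ -0.7568, h(5) ≈ -0.9589, h(6) ≈ -0.2794.
T_6 = (Δt/2)·[h(t_0) + 2h(t_1) + ... + 2h(t_{5}) + h(t_6)].
Sum ≈ 0.0365.

0.0365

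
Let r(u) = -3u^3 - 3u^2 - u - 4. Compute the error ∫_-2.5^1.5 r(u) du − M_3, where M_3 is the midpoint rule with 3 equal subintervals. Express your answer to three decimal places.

Exact integral: ∫_-2.5^1.5 r(u) du = -7.5.
M_3 ≈ -8.38889.
Error ≈ -7.5 − (-8.38889) ≈ 0.889.

0.889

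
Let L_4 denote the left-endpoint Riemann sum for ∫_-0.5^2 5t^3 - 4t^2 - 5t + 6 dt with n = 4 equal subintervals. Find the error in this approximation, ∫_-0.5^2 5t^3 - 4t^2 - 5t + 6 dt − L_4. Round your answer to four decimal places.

2.9215

Exact integral: ∫_-0.5^2 f(t) dt ≈ 14.713542.
L_4 ≈ 11.791992.
Error ≈ 14.713542 − 11.791992 ≈ 2.9215.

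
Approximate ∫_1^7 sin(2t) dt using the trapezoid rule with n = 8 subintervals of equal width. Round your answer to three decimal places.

Δt = (7 − 1)/8 = 0.75.
f(1) ≈ 0.909, f(1.75) ≈ -0.351, f(2.5) ≈ -0.959, f(3.25) ≈ 0.215, f(4) ≈ 0.989, f(4.75) ≈ -0.075, f(5.5) ≈ -1.000, f(6.25) ≈ -0.066, f(7) ≈ 0.991.
T_8 = (Δt/2)·[f(t_0) + 2f(t_1) + ... + 2f(t_{7}) + f(t_8)].
Sum ≈ -0.223.

-0.223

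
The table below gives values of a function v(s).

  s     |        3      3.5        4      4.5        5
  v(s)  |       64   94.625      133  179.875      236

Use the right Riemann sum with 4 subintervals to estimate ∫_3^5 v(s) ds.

321.75

Δs = 0.5.
Sum = 0.5·[94.625 + 133 + 179.875 + 236] = 321.75.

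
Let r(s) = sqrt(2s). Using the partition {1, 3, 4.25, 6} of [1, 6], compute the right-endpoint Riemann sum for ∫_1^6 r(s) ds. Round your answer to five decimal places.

14.60550

Subinterval widths: 2, 1.25, 1.75.
Right endpoints: 3, 4.25, 6.
r(3) ≈ 2.44949, r(4.25) ≈ 2.91548, r(6) ≈ 3.46410.
Sum = Σ Δs_i · r(s_i).
Sum ≈ 14.60550.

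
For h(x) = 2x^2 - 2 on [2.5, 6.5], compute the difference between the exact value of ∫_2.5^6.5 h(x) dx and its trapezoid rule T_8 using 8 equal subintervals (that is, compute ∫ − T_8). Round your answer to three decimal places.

Exact integral: ∫_2.5^6.5 h(x) dx ≈ 164.66667.
T_8 = 165.
Error ≈ 164.66667 − 165 ≈ -0.333.

-0.333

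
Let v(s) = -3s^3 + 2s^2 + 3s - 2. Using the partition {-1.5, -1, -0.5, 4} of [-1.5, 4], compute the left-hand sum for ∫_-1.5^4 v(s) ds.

Subinterval widths: 0.5, 0.5, 4.5.
Left endpoints: -1.5, -1, -0.5.
v(-1.5) = 8.125, v(-1) = 0, v(-0.5) = -2.625.
Sum = Σ Δs_i · v(s_i).
Sum = -7.75.

-7.75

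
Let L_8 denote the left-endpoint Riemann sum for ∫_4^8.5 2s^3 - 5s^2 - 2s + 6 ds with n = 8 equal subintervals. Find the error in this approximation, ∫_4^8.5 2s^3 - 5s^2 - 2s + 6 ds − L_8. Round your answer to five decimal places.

220.10010

Exact integral: ∫_4^8.5 f(s) ds = 1535.90625.
L_8 ≈ 1315.8061523.
Error ≈ 1535.90625 − 1315.8061523 ≈ 220.10010.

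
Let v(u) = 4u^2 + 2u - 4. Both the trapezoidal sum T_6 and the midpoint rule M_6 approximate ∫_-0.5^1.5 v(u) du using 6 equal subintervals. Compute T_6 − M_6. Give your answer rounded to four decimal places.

T_6 ≈ -1.185185.
M_6 ≈ -1.407407.
T_6 − M_6 ≈ 0.2222.

0.2222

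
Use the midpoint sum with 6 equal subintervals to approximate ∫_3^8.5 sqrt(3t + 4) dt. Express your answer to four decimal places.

25.1946

Δt = (8.5 − 3)/6 = 11/12.
Midpoints: 83/24, 4.375, 127/24, 149/24, 7.125, 193/24.
f(83/24) ≈ 3.7914, f(4.375) ≈ 4.1382, f(127/24) ≈ 4.4581, f(149/24) ≈ 4.7566, f(7.125) ≈ 5.0374, f(193/24) ≈ 5.3033.
Sum = Δt · [f(83/24) + f(4.375) + f(127/24) + ...].
Sum ≈ 25.1946.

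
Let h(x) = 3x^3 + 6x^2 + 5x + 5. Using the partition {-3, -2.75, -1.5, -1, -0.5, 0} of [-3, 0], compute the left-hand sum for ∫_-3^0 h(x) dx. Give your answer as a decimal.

Subinterval widths: 0.25, 1.25, 0.5, 0.5, 0.5.
Left endpoints: -3, -2.75, -1.5, -1, -0.5.
h(-3) = -37, h(-2.75) = -25.765625, h(-1.5) = 0.875, h(-1) = 3, h(-0.5) = 3.625.
Sum = Σ Δx_i · h(x_i).
Sum = -37.70703125.

-37.70703125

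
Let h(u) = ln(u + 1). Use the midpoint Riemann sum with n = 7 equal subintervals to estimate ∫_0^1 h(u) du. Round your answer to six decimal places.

Δu = (1 − 0)/7 = 1/7.
Midpoints: 1/14, 3/14, 5/14, 0.5, 9/14, 11/14, 13/14.
h(1/14) ≈ 0.068993, h(3/14) ≈ 0.194156, h(5/14) ≈ 0.305382, h(0.5) ≈ 0.405465, h(9/14) ≈ 0.496437, h(11/14) ≈ 0.579818, h(13/14) ≈ 0.656780.
Sum = Δu · [h(1/14) + h(3/14) + h(5/14) + ...].
Sum ≈ 0.386719.

0.386719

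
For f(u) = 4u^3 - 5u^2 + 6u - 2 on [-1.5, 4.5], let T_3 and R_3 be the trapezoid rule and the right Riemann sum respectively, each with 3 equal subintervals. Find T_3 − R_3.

T_3 = 341.5.
R_3 = 665.5.
T_3 − R_3 = -324.

-324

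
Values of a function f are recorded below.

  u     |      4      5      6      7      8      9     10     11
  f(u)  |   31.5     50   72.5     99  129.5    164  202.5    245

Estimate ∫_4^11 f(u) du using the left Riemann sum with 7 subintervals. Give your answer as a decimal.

Δu = 1.
Sum = 1·[31.5 + 50 + 72.5 + 99 + 129.5 + 164 + 202.5] = 749.

749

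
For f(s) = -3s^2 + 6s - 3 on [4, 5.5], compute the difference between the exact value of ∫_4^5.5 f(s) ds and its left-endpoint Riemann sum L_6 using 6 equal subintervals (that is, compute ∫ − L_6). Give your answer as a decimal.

-4.171875

Exact integral: ∫_4^5.5 f(s) ds = -64.125.
L_6 = -59.953125.
Error = -64.125 − (-59.953125) = -4.171875.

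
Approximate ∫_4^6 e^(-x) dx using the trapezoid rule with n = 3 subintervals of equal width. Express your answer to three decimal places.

Δx = (6 − 4)/3 = 2/3.
f(4) ≈ 0.018, f(14/3) ≈ 0.009, f(16/3) ≈ 0.005, f(6) ≈ 0.002.
T_3 = (Δx/2)·[f(x_0) + 2f(x_1) + 2f(x_2) + f(x_3)].
Sum ≈ 0.016.

0.016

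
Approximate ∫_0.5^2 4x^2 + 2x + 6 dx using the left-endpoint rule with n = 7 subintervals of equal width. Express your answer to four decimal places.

Δx = (2 − 0.5)/7 = 3/14.
Left endpoints: 0.5, 5/7, 13/14, 8/7, 19/14, 11/7, 25/14.
f(0.5) = 8, f(5/7) = 464/49, f(13/14) = 554/49, f(8/7) = 662/49, f(19/14) = 788/49, f(11/7) = 932/49, f(25/14) = 1094/49.
Sum = Δx · [f(0.5) + f(5/7) + f(13/14) + ...].
Sum ≈ 21.3673.

21.3673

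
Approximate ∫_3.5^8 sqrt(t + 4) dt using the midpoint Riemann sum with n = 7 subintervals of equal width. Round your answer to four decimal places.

Δt = (8 − 3.5)/7 = 9/14.
Midpoints: 107/28, 125/28, 143/28, 5.75, 179/28, 197/28, 215/28.
f(107/28) ≈ 2.7967, f(125/28) ≈ 2.9093, f(143/28) ≈ 3.0178, f(5.75) ≈ 3.1225, f(179/28) ≈ 3.2238, f(197/28) ≈ 3.3220, f(215/28) ≈ 3.4174.
Sum = Δt · [f(107/28) + f(125/28) + f(143/28) + ...].
Sum ≈ 14.0204.

14.0204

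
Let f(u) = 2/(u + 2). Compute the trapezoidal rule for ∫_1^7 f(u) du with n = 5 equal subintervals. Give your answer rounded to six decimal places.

2.220535

Δu = (7 − 1)/5 = 1.2.
f(1) = 2/3, f(2.2) = 10/21, f(3.4) = 10/27, f(4.6) = 10/33, f(5.8) = 10/39, f(7) = 2/9.
T_5 = (Δu/2)·[f(u_0) + 2f(u_1) + ... + 2f(u_{4}) + f(u_5)].
Sum ≈ 2.220535.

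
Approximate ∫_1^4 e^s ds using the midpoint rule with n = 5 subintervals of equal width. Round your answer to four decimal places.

Δs = (4 − 1)/5 = 0.6.
Midpoints: 1.3, 1.9, 2.5, 3.1, 3.7.
f(1.3) ≈ 3.6693, f(1.9) ≈ 6.6859, f(2.5) ≈ 12.1825, f(3.1) ≈ 22.1980, f(3.7) ≈ 40.4473.
Sum = Δs · [f(1.3) + f(1.9) + f(2.5) + f(3.1) + f(3.7)].
Sum ≈ 51.1098.

51.1098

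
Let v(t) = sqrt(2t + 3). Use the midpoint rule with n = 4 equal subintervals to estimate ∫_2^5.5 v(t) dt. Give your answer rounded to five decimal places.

Δt = (5.5 − 2)/4 = 0.875.
Midpoints: 2.4375, 3.3125, 4.1875, 5.0625.
v(2.4375) ≈ 2.80624, v(3.3125) ≈ 3.10242, v(4.1875) ≈ 3.37268, v(5.0625) ≈ 3.62284.
Sum = Δt · [v(2.4375) + v(3.3125) + v(4.1875) + v(5.0625)].
Sum ≈ 11.29117.

11.29117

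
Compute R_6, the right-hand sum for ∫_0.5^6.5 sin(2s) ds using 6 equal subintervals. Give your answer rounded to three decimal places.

-0.329

Δs = (6.5 − 0.5)/6 = 1.
Right endpoints: 1.5, 2.5, 3.5, 4.5, 5.5, 6.5.
f(1.5) ≈ 0.141, f(2.5) ≈ -0.959, f(3.5) ≈ 0.657, f(4.5) ≈ 0.412, f(5.5) ≈ -1.000, f(6.5) ≈ 0.420.
Sum = Δs · [f(1.5) + f(2.5) + f(3.5) + ...].
Sum ≈ -0.329.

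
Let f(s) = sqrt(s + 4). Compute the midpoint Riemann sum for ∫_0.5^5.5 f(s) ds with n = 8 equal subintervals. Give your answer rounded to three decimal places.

13.158

Δs = (5.5 − 0.5)/8 = 0.625.
Midpoints: 0.8125, 1.4375, 2.0625, 2.6875, 3.3125, 3.9375, 4.5625, 5.1875.
f(0.8125) ≈ 2.194, f(1.4375) ≈ 2.332, f(2.0625) ≈ 2.462, f(2.6875) ≈ 2.586, f(3.3125) ≈ 2.704, f(3.9375) ≈ 2.817, f(4.5625) ≈ 2.926, f(5.1875) ≈ 3.031.
Sum = Δs · [f(0.8125) + f(1.4375) + f(2.0625) + ...].
Sum ≈ 13.158.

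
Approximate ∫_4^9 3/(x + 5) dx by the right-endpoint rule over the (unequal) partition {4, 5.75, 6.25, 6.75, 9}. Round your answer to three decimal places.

Subinterval widths: 1.75, 0.5, 0.5, 2.25.
Right endpoints: 5.75, 6.25, 6.75, 9.
f(5.75) = 12/43, f(6.25) = 4/15, f(6.75) = 12/47, f(9) = 3/14.
Sum = Σ Δx_i · f(x_i).
Sum ≈ 1.232.

1.232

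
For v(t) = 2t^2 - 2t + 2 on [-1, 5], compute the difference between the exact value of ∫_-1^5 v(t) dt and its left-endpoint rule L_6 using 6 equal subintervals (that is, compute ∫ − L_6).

Exact integral: ∫_-1^5 v(t) dt = 72.
L_6 = 56.
Error = 72 − 56 = 16.

16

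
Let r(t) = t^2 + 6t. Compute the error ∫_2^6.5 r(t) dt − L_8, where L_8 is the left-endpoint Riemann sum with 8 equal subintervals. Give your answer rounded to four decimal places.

18.1143

Exact integral: ∫_2^6.5 r(t) dt = 203.625.
L_8 ≈ 185.510742.
Error ≈ 203.625 − 185.510742 ≈ 18.1143.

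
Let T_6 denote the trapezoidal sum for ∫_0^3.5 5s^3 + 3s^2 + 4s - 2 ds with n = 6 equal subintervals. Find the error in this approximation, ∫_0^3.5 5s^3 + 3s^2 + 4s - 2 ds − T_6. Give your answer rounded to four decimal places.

Exact integral: ∫_0^3.5 f(s) ds = 247.953125.
T_6 ≈ 253.759115.
Error ≈ 247.953125 − 253.759115 ≈ -5.8060.

-5.8060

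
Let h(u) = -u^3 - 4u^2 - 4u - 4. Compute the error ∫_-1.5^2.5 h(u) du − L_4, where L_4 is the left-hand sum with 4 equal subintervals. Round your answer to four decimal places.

Exact integral: ∫_-1.5^2.5 h(u) du ≈ -57.833333.
L_4 = -36.
Error ≈ -57.833333 − (-36) ≈ -21.8333.

-21.8333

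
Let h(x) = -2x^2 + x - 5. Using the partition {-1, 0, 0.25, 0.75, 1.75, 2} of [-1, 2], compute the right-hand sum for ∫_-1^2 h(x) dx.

-21.03125

Subinterval widths: 1, 0.25, 0.5, 1, 0.25.
Right endpoints: 0, 0.25, 0.75, 1.75, 2.
h(0) = -5, h(0.25) = -4.875, h(0.75) = -5.375, h(1.75) = -9.375, h(2) = -11.
Sum = Σ Δx_i · h(x_i).
Sum = -21.03125.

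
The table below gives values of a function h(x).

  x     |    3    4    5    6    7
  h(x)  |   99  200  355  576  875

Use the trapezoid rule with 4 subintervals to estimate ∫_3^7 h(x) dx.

1618

Δx = 1.
T_4 = (1/2)·[99 + 2·200 + 2·355 + 2·576 + 875] = 1618.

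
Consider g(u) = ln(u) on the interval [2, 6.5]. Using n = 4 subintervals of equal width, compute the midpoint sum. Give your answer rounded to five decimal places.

6.29824

Δu = (6.5 − 2)/4 = 1.125.
Midpoints: 2.5625, 3.6875, 4.8125, 5.9375.
g(2.5625) ≈ 0.94098, g(3.6875) ≈ 1.30495, g(4.8125) ≈ 1.57122, g(5.9375) ≈ 1.78129.
Sum = Δu · [g(2.5625) + g(3.6875) + g(4.8125) + g(5.9375)].
Sum ≈ 6.29824.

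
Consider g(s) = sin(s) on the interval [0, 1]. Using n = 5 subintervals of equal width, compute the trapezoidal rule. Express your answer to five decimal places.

0.45816

Δs = (1 − 0)/5 = 0.2.
g(0) ≈ 0.00000, g(0.2) ≈ 0.19867, g(0.4) ≈ 0.38942, g(0.6) ≈ 0.56464, g(0.8) ≈ 0.71736, g(1) ≈ 0.84147.
T_5 = (Δs/2)·[g(s_0) + 2g(s_1) + ... + 2g(s_{4}) + g(s_5)].
Sum ≈ 0.45816.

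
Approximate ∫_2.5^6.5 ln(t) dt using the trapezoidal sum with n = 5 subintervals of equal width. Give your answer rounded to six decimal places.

Δt = (6.5 − 2.5)/5 = 0.8.
f(2.5) ≈ 0.916291, f(3.3) ≈ 1.193922, f(4.1) ≈ 1.410987, f(4.9) ≈ 1.589235, f(5.7) ≈ 1.740466, f(6.5) ≈ 1.871802.
T_5 = (Δt/2)·[f(t_0) + 2f(t_1) + ... + 2f(t_{4}) + f(t_5)].
Sum ≈ 5.862926.

5.862926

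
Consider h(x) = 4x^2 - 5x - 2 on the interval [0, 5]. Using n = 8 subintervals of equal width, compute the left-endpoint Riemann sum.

Δx = (5 − 0)/8 = 0.625.
Left endpoints: 0, 0.625, 1.25, 1.875, 2.5, 3.125, 3.75, 4.375.
h(0) = -2, h(0.625) = -3.5625, h(1.25) = -2, h(1.875) = 2.6875, h(2.5) = 10.5, h(3.125) = 21.4375, h(3.75) = 35.5, h(4.375) = 52.6875.
Sum = Δx · [h(0) + h(0.625) + h(1.25) + ...].
Sum = 72.03125.

72.03125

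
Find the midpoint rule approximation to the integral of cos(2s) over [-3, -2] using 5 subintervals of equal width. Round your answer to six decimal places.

Δs = (-2 − (-3))/5 = 0.2.
Midpoints: -2.9, -2.7, -2.5, -2.3, -2.1.
f(-2.9) ≈ 0.885520, f(-2.7) ≈ 0.634693, f(-2.5) ≈ 0.283662, f(-2.3) ≈ -0.112153, f(-2.1) ≈ -0.490261.
Sum = Δs · [f(-2.9) + f(-2.7) + f(-2.5) + f(-2.3) + f(-2.1)].
Sum ≈ 0.240292.

0.240292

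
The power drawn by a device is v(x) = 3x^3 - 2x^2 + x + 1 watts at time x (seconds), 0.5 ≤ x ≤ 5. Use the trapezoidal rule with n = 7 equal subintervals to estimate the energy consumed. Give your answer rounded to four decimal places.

Δx = (5 − 0.5)/7 = 9/14.
v(0.5) = 1.375, v(8/7) = 1375/343, v(25/14) = 37019/2744, v(17/7) = 11869/343, v(43/14) = 197921/2744, v(26/7) = 44881/343, v(61/14) = 591455/2744, v(5) = 331.
T_7 = (Δx/2)·[v(x_0) + 2v(x_1) + ... + 2v(x_{6}) + v(x_7)].
Sum ≈ 409.3795.

409.3795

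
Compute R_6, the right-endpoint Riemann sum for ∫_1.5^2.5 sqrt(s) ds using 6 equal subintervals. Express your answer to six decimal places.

Δs = (2.5 − 1.5)/6 = 1/6.
Right endpoints: 5/3, 11/6, 2, 13/6, 7/3, 2.5.
f(5/3) ≈ 1.290994, f(11/6) ≈ 1.354006, f(2) ≈ 1.414214, f(13/6) ≈ 1.471960, f(7/3) ≈ 1.527525, f(2.5) ≈ 1.581139.
Sum = Δs · [f(5/3) + f(11/6) + f(2) + ...].
Sum ≈ 1.439973.

1.439973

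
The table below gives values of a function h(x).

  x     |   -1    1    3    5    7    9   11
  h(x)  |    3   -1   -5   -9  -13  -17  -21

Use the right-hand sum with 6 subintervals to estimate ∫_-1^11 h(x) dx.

Δx = 2.
Sum = 2·[(-1) + (-5) + (-9) + (-13) + (-17) + (-21)] = -132.

-132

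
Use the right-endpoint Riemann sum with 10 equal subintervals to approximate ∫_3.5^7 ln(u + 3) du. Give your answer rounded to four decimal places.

7.4340

Δu = (7 − 3.5)/10 = 0.35.
Right endpoints: 3.85, 4.2, 4.55, 4.9, 5.25, 5.6, 5.95, 6.3, 6.65, 7.
f(3.85) ≈ 1.9242, f(4.2) ≈ 1.9741, f(4.55) ≈ 2.0215, f(4.9) ≈ 2.0669, f(5.25) ≈ 2.1102, f(5.6) ≈ 2.1518, f(5.95) ≈ 2.1917, f(6.3) ≈ 2.2300, f(6.65) ≈ 2.2670, f(7) ≈ 2.3026.
Sum = Δu · [f(3.85) + f(4.2) + f(4.55) + ...].
Sum ≈ 7.4340.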